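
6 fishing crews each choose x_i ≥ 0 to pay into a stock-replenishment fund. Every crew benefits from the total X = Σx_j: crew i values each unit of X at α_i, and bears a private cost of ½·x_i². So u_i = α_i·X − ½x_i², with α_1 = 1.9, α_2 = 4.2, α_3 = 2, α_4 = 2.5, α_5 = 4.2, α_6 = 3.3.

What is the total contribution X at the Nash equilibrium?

18.1

Crew i's FOC: ∂u_i/∂x_i = α_i − x_i = 0, so x_i* = α_i.
NE contributions = (1.9, 4.2, 2, 2.5, 4.2, 3.3); X = 18.1.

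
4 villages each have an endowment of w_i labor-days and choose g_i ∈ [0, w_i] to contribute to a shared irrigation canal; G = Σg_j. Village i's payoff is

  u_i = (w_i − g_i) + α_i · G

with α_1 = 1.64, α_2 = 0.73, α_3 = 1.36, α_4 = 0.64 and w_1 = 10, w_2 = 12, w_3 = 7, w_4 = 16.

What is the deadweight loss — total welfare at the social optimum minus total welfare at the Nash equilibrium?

∂u_i/∂g_i = α_i − 1, so village i contributes w_i if α_i > 1, else 0.
α_i > 1 for i ∈ {1, 3}; NE contributions (10, 0, 7, 0), G = 17.
W^NE = Σw_i − G^NE + (Σα_i)·G^NE = 45 + 3.37·17 = 102.29.
Planner: ∂(Σu_j)/∂g_i = Σα_j − 1 = 3.37 > 0, so everyone contributes w_i; G^SO = 45, W^SO = 45 + 3.37·45 = 196.65.
Deadweight loss = 94.36.

94.36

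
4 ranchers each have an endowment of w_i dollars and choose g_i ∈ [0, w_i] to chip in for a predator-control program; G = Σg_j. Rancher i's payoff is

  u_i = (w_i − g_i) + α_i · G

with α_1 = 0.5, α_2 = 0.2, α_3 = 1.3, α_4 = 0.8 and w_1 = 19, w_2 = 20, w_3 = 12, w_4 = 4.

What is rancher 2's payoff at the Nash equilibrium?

∂u_i/∂g_i = α_i − 1, so rancher i contributes w_i if α_i > 1, else 0.
α_i > 1 for i ∈ {3}; NE contributions (0, 0, 12, 0), G = 12.
u_2 = (20 − 0) + 0.2·12 = 22.4.

22.4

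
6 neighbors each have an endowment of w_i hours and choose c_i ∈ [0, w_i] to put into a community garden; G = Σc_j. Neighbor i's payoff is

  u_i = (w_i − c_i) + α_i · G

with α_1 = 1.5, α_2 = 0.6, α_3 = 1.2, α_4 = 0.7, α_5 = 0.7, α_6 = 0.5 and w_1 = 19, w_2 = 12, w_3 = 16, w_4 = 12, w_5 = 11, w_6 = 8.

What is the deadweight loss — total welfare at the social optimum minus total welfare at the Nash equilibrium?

180.6

∂u_i/∂c_i = α_i − 1, so neighbor i contributes w_i if α_i > 1, else 0.
α_i > 1 for i ∈ {1, 3}; NE contributions (19, 0, 16, 0, 0, 0), G = 35.
W^NE = Σw_i − G^NE + (Σα_i)·G^NE = 78 + 4.2·35 = 225.
Planner: ∂(Σu_j)/∂c_i = Σα_j − 1 = 4.2 > 0, so everyone contributes w_i; G^SO = 78, W^SO = 78 + 4.2·78 = 405.6.
Deadweight loss = 180.6.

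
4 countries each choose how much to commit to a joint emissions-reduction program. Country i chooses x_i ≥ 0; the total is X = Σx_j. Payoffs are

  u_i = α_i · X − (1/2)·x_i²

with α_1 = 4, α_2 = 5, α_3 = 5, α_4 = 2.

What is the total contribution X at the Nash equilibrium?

Country i's FOC: ∂u_i/∂x_i = α_i − x_i = 0, so x_i* = α_i.
NE contributions = (4, 5, 5, 2); X = 16.

16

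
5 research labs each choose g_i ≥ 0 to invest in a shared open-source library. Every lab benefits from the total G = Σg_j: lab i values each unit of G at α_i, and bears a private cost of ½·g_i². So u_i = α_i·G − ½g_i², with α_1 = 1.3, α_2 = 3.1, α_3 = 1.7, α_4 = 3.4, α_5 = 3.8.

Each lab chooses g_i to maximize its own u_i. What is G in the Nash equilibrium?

Lab i's FOC: ∂u_i/∂g_i = α_i − g_i = 0, so g_i* = α_i.
NE contributions = (1.3, 3.1, 1.7, 3.4, 3.8); G = 13.3.

13.3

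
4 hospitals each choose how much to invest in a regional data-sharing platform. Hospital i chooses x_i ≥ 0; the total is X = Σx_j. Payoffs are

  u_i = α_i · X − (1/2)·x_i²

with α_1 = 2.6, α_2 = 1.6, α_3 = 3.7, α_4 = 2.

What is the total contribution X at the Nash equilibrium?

Hospital i's FOC: ∂u_i/∂x_i = α_i − x_i = 0, so x_i* = α_i.
NE contributions = (2.6, 1.6, 3.7, 2); X = 9.9.

9.9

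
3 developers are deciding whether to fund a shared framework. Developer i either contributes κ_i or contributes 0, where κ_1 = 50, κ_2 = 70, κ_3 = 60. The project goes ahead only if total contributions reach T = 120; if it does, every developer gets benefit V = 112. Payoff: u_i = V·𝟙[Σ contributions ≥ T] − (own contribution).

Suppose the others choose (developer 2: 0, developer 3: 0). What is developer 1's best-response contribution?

0

Others' total = 0. Even contributing 50 gives 50 < 120: no benefit either way.
Best response: 0.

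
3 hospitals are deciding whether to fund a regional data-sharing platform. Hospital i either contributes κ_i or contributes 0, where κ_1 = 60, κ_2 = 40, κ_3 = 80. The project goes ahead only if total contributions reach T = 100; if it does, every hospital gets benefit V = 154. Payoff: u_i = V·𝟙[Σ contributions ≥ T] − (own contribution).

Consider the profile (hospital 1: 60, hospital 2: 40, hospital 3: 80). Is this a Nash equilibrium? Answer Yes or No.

No

Total = 180 ≥ 100: provided.
Hospital 1 (pledges 60, payoff 94): dropping to 0 → total 120, payoff 154. Profitable deviation.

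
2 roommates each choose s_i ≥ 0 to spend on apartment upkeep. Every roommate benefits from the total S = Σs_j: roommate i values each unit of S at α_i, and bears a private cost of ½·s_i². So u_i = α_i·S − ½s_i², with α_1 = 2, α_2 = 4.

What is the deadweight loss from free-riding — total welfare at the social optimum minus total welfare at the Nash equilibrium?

Roommate i's FOC: ∂u_i/∂s_i = α_i − s_i = 0, so s_i* = α_i.
NE contributions = (2, 4); S = 6.
W^NE = (Σα)·S − ½Σα_i² = 6² − ½·20 = 26.
Planner sets s_i = Σα_j = 6 for every i, so S^SO = 2·6 = 12.
W^SO = (Σα)·S^SO − ½·2·(Σα)² = (2/2)·6² = 36.
Deadweight loss = W^SO − W^NE = 10.

10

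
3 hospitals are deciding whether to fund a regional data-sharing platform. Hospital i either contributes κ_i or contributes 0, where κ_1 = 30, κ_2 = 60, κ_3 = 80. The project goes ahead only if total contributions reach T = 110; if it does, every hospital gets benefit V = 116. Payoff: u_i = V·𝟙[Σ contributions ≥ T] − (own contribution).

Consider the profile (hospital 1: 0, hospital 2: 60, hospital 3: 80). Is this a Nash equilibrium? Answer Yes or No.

Total = 140 ≥ 110: provided.
Hospital 1 (pledges 0, payoff 116): pledging 30 → total 170, payoff 86. No gain.
Hospital 2 (pledges 60, payoff 56): dropping to 0 → total 80, payoff 0. No gain.
Hospital 3 (pledges 80, payoff 36): dropping to 0 → total 60, payoff 0. No gain.

Yes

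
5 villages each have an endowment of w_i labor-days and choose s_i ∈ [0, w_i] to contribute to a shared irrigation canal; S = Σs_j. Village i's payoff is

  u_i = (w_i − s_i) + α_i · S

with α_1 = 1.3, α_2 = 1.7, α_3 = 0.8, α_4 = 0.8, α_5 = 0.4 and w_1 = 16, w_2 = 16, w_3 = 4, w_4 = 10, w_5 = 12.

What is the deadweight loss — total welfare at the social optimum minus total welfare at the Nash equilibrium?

104

∂u_i/∂s_i = α_i − 1, so village i contributes w_i if α_i > 1, else 0.
α_i > 1 for i ∈ {1, 2}; NE contributions (16, 16, 0, 0, 0), S = 32.
W^NE = Σw_i − S^NE + (Σα_i)·S^NE = 58 + 4·32 = 186.
Planner: ∂(Σu_j)/∂s_i = Σα_j − 1 = 4 > 0, so everyone contributes w_i; S^SO = 58, W^SO = 58 + 4·58 = 290.
Deadweight loss = 104.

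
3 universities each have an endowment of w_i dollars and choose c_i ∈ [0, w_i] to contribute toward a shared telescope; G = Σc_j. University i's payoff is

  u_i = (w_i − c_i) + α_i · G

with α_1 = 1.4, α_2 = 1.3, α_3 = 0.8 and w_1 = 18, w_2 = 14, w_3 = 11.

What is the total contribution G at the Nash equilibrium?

∂u_i/∂c_i = α_i − 1, so university i contributes w_i if α_i > 1, else 0.
α_i > 1 for i ∈ {1, 2}; NE contributions (18, 14, 0), G = 32.

32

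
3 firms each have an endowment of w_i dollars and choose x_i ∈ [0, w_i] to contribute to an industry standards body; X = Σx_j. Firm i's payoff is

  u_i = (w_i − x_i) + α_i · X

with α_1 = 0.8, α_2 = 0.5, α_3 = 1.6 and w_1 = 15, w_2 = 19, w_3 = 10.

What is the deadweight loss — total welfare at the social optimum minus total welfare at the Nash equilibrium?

64.6

∂u_i/∂x_i = α_i − 1, so firm i contributes w_i if α_i > 1, else 0.
α_i > 1 for i ∈ {3}; NE contributions (0, 0, 10), X = 10.
W^NE = Σw_i − X^NE + (Σα_i)·X^NE = 44 + 1.9·10 = 63.
Planner: ∂(Σu_j)/∂x_i = Σα_j − 1 = 1.9 > 0, so everyone contributes w_i; X^SO = 44, W^SO = 44 + 1.9·44 = 127.6.
Deadweight loss = 64.6.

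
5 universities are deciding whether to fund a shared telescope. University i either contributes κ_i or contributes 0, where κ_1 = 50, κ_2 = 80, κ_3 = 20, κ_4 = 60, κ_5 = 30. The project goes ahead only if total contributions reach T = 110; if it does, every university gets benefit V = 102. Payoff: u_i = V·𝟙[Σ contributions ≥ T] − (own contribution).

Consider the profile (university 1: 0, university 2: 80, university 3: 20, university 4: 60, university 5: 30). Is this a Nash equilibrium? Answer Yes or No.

Total = 190 ≥ 110: provided.
University 1 (pledges 0, payoff 102): pledging 50 → total 240, payoff 52. No gain.
University 2 (pledges 80, payoff 22): dropping to 0 → total 110, payoff 102. Profitable deviation.

No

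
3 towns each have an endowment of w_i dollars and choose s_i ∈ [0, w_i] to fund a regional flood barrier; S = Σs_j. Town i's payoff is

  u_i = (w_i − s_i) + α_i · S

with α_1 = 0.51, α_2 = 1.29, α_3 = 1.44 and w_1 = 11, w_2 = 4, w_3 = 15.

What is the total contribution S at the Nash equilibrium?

19

∂u_i/∂s_i = α_i − 1, so town i contributes w_i if α_i > 1, else 0.
α_i > 1 for i ∈ {2, 3}; NE contributions (0, 4, 15), S = 19.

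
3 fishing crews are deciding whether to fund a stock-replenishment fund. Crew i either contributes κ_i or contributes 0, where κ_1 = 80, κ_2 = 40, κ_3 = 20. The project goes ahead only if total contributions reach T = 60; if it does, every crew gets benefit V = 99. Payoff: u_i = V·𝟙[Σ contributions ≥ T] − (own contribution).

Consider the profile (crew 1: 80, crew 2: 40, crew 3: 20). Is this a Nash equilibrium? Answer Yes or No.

Total = 140 ≥ 60: provided.
Crew 1 (pledges 80, payoff 19): dropping to 0 → total 60, payoff 99. Profitable deviation.

No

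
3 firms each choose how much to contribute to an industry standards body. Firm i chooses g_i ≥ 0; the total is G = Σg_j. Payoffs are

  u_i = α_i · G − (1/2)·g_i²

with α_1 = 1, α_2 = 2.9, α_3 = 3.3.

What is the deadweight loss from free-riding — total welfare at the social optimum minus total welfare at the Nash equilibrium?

Firm i's FOC: ∂u_i/∂g_i = α_i − g_i = 0, so g_i* = α_i.
NE contributions = (1, 2.9, 3.3); G = 7.2.
W^NE = (Σα)·G − ½Σα_i² = 7.2² − ½·20.3 = 41.69.
Planner sets g_i = Σα_j = 7.2 for every i, so G^SO = 3·7.2 = 21.6.
W^SO = (Σα)·G^SO − ½·3·(Σα)² = (3/2)·7.2² = 77.76.
Deadweight loss = W^SO − W^NE = 36.07.

36.07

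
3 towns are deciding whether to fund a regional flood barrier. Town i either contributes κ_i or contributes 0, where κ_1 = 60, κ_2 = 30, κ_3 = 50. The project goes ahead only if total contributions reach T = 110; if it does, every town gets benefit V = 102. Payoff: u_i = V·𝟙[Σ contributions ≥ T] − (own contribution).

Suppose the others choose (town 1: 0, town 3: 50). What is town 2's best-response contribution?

0

Others' total = 50. Even contributing 30 gives 80 < 110: no benefit either way.
Best response: 0.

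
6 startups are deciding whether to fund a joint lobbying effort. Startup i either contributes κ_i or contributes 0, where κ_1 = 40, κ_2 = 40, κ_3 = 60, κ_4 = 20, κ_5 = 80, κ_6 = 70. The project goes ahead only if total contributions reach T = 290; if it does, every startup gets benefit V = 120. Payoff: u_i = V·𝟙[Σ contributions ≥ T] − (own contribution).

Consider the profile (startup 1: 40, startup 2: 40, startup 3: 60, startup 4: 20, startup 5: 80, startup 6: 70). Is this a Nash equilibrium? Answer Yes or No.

No

Total = 310 ≥ 290: provided.
Startup 1 (pledges 40, payoff 80): dropping to 0 → total 270, payoff 0. No gain.
Startup 2 (pledges 40, payoff 80): dropping to 0 → total 270, payoff 0. No gain.
Startup 3 (pledges 60, payoff 60): dropping to 0 → total 250, payoff 0. No gain.
Startup 4 (pledges 20, payoff 100): dropping to 0 → total 290, payoff 120. Profitable deviation.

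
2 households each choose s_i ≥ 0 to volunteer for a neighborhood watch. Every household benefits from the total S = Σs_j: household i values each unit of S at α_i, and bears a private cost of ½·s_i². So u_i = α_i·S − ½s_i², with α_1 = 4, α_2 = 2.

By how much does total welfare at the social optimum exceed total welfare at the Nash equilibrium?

10

Household i's FOC: ∂u_i/∂s_i = α_i − s_i = 0, so s_i* = α_i.
NE contributions = (4, 2); S = 6.
W^NE = (Σα)·S − ½Σα_i² = 6² − ½·20 = 26.
Planner sets s_i = Σα_j = 6 for every i, so S^SO = 2·6 = 12.
W^SO = (Σα)·S^SO − ½·2·(Σα)² = (2/2)·6² = 36.
Deadweight loss = W^SO − W^NE = 10.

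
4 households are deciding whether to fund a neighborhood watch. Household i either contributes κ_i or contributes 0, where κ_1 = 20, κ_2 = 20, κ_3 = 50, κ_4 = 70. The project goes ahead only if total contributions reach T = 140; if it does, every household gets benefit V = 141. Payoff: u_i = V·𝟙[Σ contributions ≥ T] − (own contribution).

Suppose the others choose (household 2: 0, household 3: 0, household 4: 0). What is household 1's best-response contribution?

Others' total = 0. Even contributing 20 gives 20 < 140: no benefit either way.
Best response: 0.

0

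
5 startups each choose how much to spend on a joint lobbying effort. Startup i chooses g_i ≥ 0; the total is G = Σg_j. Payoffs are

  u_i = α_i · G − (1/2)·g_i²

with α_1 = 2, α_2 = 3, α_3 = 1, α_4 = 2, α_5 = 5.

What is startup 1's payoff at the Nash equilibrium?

24

Startup i's FOC: ∂u_i/∂g_i = α_i − g_i = 0, so g_i* = α_i.
NE contributions = (2, 3, 1, 2, 5); G = 13.
u_1 = α_1·G − ½·(g_1)² = 2·13 − ½·2² = 24.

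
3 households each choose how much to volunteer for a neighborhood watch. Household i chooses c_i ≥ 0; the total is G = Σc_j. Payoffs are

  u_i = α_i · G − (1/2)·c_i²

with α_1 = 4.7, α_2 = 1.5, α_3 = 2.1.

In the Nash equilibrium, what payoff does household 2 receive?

Household i's FOC: ∂u_i/∂c_i = α_i − c_i = 0, so c_i* = α_i.
NE contributions = (4.7, 1.5, 2.1); G = 8.3.
u_2 = α_2·G − ½·(c_2)² = 1.5·8.3 − ½·1.5² = 11.325.

11.325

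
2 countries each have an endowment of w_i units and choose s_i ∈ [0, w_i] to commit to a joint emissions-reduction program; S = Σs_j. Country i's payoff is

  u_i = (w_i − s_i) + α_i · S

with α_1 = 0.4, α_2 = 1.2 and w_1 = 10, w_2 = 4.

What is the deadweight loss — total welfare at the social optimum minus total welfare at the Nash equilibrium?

6

∂u_i/∂s_i = α_i − 1, so country i contributes w_i if α_i > 1, else 0.
α_i > 1 for i ∈ {2}; NE contributions (0, 4), S = 4.
W^NE = Σw_i − S^NE + (Σα_i)·S^NE = 14 + 0.6·4 = 16.4.
Planner: ∂(Σu_j)/∂s_i = Σα_j − 1 = 0.6 > 0, so everyone contributes w_i; S^SO = 14, W^SO = 14 + 0.6·14 = 22.4.
Deadweight loss = 6.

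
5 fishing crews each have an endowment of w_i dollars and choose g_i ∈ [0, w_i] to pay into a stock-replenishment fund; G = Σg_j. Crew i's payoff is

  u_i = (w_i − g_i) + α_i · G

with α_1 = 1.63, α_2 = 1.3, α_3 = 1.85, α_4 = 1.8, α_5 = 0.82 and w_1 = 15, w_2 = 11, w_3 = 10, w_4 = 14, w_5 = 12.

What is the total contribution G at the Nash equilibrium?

50

∂u_i/∂g_i = α_i − 1, so crew i contributes w_i if α_i > 1, else 0.
α_i > 1 for i ∈ {1, 2, 3, 4}; NE contributions (15, 11, 10, 14, 0), G = 50.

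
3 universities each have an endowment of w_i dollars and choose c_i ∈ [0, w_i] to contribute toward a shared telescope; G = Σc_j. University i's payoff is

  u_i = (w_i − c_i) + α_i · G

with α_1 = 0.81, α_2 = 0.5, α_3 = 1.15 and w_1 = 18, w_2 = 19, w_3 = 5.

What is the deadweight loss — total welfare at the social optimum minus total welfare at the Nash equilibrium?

54.02

∂u_i/∂c_i = α_i − 1, so university i contributes w_i if α_i > 1, else 0.
α_i > 1 for i ∈ {3}; NE contributions (0, 0, 5), G = 5.
W^NE = Σw_i − G^NE + (Σα_i)·G^NE = 42 + 1.46·5 = 49.3.
Planner: ∂(Σu_j)/∂c_i = Σα_j − 1 = 1.46 > 0, so everyone contributes w_i; G^SO = 42, W^SO = 42 + 1.46·42 = 103.32.
Deadweight loss = 54.02.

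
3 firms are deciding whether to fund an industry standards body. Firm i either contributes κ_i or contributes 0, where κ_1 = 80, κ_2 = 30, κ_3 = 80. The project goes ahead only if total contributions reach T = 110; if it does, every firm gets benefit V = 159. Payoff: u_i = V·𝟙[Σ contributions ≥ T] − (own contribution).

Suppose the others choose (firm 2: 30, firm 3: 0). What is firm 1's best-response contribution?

Others' total = 30. Contributing 80 brings total to 110 ≥ 110: gain V − κ_1 = 79.
Best response: 80.

80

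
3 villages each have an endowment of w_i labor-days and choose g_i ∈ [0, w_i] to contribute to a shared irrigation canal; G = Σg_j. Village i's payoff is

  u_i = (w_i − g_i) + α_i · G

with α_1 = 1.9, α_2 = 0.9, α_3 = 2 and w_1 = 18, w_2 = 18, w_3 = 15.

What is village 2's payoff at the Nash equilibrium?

47.7

∂u_i/∂g_i = α_i − 1, so village i contributes w_i if α_i > 1, else 0.
α_i > 1 for i ∈ {1, 3}; NE contributions (18, 0, 15), G = 33.
u_2 = (18 − 0) + 0.9·33 = 47.7.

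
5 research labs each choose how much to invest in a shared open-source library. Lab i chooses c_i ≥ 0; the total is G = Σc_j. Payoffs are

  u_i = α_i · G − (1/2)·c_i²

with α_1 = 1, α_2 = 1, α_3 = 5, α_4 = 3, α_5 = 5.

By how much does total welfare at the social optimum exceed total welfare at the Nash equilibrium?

368

Lab i's FOC: ∂u_i/∂c_i = α_i − c_i = 0, so c_i* = α_i.
NE contributions = (1, 1, 5, 3, 5); G = 15.
W^NE = (Σα)·G − ½Σα_i² = 15² − ½·61 = 194.5.
Planner sets c_i = Σα_j = 15 for every i, so G^SO = 5·15 = 75.
W^SO = (Σα)·G^SO − ½·5·(Σα)² = (5/2)·15² = 562.5.
Deadweight loss = W^SO − W^NE = 368.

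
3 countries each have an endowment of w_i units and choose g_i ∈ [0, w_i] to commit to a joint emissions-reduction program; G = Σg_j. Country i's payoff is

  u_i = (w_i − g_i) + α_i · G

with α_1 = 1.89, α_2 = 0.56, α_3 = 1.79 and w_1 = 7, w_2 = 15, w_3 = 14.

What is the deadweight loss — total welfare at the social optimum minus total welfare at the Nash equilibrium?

∂u_i/∂g_i = α_i − 1, so country i contributes w_i if α_i > 1, else 0.
α_i > 1 for i ∈ {1, 3}; NE contributions (7, 0, 14), G = 21.
W^NE = Σw_i − G^NE + (Σα_i)·G^NE = 36 + 3.24·21 = 104.04.
Planner: ∂(Σu_j)/∂g_i = Σα_j − 1 = 3.24 > 0, so everyone contributes w_i; G^SO = 36, W^SO = 36 + 3.24·36 = 152.64.
Deadweight loss = 48.6.

48.6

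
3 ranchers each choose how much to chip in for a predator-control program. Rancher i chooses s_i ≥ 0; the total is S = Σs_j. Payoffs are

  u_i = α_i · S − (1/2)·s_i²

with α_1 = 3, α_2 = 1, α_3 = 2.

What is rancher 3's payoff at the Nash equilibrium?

10

Rancher i's FOC: ∂u_i/∂s_i = α_i − s_i = 0, so s_i* = α_i.
NE contributions = (3, 1, 2); S = 6.
u_3 = α_3·S − ½·(s_3)² = 2·6 − ½·2² = 10.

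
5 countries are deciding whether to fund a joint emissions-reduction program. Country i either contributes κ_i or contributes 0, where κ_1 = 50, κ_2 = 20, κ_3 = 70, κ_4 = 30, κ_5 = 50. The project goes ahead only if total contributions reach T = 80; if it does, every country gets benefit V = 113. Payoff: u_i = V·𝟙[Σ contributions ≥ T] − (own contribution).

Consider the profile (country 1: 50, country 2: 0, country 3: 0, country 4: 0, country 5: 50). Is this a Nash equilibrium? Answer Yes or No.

Yes

Total = 100 ≥ 80: provided.
Country 1 (pledges 50, payoff 63): dropping to 0 → total 50, payoff 0. No gain.
Country 2 (pledges 0, payoff 113): pledging 20 → total 120, payoff 93. No gain.
Country 3 (pledges 0, payoff 113): pledging 70 → total 170, payoff 43. No gain.
Country 4 (pledges 0, payoff 113): pledging 30 → total 130, payoff 83. No gain.
Country 5 (pledges 50, payoff 63): dropping to 0 → total 50, payoff 0. No gain.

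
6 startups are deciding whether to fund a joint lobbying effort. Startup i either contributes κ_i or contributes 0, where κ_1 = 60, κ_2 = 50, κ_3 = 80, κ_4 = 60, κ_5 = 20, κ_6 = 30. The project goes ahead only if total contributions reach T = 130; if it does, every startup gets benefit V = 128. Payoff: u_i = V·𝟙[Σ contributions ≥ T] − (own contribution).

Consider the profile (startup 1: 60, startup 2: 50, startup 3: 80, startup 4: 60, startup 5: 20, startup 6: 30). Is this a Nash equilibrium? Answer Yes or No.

Total = 300 ≥ 130: provided.
Startup 1 (pledges 60, payoff 68): dropping to 0 → total 240, payoff 128. Profitable deviation.

No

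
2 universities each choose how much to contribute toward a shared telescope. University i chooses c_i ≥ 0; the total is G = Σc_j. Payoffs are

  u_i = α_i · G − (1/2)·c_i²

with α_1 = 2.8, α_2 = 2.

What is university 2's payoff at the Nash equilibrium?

University i's FOC: ∂u_i/∂c_i = α_i − c_i = 0, so c_i* = α_i.
NE contributions = (2.8, 2); G = 4.8.
u_2 = α_2·G − ½·(c_2)² = 2·4.8 − ½·2² = 7.6.

7.6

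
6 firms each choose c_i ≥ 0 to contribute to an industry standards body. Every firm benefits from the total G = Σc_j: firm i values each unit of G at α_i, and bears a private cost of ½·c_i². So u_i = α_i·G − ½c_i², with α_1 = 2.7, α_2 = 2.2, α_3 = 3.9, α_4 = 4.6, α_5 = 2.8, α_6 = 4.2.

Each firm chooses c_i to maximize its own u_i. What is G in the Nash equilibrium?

Firm i's FOC: ∂u_i/∂c_i = α_i − c_i = 0, so c_i* = α_i.
NE contributions = (2.7, 2.2, 3.9, 4.6, 2.8, 4.2); G = 20.4.

20.4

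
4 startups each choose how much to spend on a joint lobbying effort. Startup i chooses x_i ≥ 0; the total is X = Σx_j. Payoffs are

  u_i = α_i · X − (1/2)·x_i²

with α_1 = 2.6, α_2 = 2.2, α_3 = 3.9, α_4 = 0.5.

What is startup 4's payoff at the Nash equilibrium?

4.475

Startup i's FOC: ∂u_i/∂x_i = α_i − x_i = 0, so x_i* = α_i.
NE contributions = (2.6, 2.2, 3.9, 0.5); X = 9.2.
u_4 = α_4·X − ½·(x_4)² = 0.5·9.2 − ½·0.5² = 4.475.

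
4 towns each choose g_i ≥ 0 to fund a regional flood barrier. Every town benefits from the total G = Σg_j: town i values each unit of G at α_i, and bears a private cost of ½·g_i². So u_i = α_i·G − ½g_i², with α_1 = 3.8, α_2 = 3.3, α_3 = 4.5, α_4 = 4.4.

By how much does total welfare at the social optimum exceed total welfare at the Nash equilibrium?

Town i's FOC: ∂u_i/∂g_i = α_i − g_i = 0, so g_i* = α_i.
NE contributions = (3.8, 3.3, 4.5, 4.4); G = 16.
W^NE = (Σα)·G − ½Σα_i² = 16² − ½·64.94 = 223.53.
Planner sets g_i = Σα_j = 16 for every i, so G^SO = 4·16 = 64.
W^SO = (Σα)·G^SO − ½·4·(Σα)² = (4/2)·16² = 512.
Deadweight loss = W^SO − W^NE = 288.47.

288.47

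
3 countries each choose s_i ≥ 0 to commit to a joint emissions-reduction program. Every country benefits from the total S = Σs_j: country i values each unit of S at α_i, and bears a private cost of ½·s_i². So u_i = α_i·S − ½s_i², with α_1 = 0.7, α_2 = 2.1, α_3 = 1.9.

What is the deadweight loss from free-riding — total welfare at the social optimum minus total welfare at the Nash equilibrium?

Country i's FOC: ∂u_i/∂s_i = α_i − s_i = 0, so s_i* = α_i.
NE contributions = (0.7, 2.1, 1.9); S = 4.7.
W^NE = (Σα)·S − ½Σα_i² = 4.7² − ½·8.51 = 17.835.
Planner sets s_i = Σα_j = 4.7 for every i, so S^SO = 3·4.7 = 14.1.
W^SO = (Σα)·S^SO − ½·3·(Σα)² = (3/2)·4.7² = 33.135.
Deadweight loss = W^SO − W^NE = 15.3.

15.3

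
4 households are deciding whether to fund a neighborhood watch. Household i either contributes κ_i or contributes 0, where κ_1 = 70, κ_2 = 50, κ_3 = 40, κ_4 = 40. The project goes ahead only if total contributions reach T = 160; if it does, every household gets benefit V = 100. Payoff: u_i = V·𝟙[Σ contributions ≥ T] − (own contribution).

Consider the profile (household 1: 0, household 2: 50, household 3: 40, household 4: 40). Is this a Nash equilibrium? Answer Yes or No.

No

Total = 130 < 160: not provided.
Household 1 (pledges 0, payoff 0): pledging 70 → total 200, payoff 30. Profitable deviation.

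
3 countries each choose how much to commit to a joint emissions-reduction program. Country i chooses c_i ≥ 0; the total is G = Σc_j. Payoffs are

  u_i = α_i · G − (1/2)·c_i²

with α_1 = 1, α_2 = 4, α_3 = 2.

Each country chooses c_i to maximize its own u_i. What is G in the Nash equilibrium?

Country i's FOC: ∂u_i/∂c_i = α_i − c_i = 0, so c_i* = α_i.
NE contributions = (1, 4, 2); G = 7.

7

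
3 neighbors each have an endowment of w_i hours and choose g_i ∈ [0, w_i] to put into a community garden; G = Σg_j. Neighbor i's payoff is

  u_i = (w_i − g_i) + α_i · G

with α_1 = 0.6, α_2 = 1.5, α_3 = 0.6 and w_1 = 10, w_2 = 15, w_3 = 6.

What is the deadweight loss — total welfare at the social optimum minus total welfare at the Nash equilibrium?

27.2

∂u_i/∂g_i = α_i − 1, so neighbor i contributes w_i if α_i > 1, else 0.
α_i > 1 for i ∈ {2}; NE contributions (0, 15, 0), G = 15.
W^NE = Σw_i − G^NE + (Σα_i)·G^NE = 31 + 1.7·15 = 56.5.
Planner: ∂(Σu_j)/∂g_i = Σα_j − 1 = 1.7 > 0, so everyone contributes w_i; G^SO = 31, W^SO = 31 + 1.7·31 = 83.7.
Deadweight loss = 27.2.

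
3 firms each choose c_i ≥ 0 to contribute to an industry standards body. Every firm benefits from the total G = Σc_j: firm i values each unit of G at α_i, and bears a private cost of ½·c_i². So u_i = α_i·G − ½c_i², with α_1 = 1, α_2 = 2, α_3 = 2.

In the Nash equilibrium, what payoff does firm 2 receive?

8

Firm i's FOC: ∂u_i/∂c_i = α_i − c_i = 0, so c_i* = α_i.
NE contributions = (1, 2, 2); G = 5.
u_2 = α_2·G − ½·(c_2)² = 2·5 − ½·2² = 8.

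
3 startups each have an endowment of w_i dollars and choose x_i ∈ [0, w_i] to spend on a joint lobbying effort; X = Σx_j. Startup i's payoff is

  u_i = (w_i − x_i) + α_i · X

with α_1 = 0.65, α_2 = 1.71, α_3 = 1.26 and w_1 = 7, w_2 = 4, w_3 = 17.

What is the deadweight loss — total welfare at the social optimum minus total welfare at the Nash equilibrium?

18.34

∂u_i/∂x_i = α_i − 1, so startup i contributes w_i if α_i > 1, else 0.
α_i > 1 for i ∈ {2, 3}; NE contributions (0, 4, 17), X = 21.
W^NE = Σw_i − X^NE + (Σα_i)·X^NE = 28 + 2.62·21 = 83.02.
Planner: ∂(Σu_j)/∂x_i = Σα_j − 1 = 2.62 > 0, so everyone contributes w_i; X^SO = 28, W^SO = 28 + 2.62·28 = 101.36.
Deadweight loss = 18.34.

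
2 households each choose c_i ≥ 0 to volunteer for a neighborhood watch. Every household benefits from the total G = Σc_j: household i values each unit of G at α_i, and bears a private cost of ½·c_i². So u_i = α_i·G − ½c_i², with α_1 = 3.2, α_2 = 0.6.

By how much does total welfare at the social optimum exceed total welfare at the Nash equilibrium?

5.3

Household i's FOC: ∂u_i/∂c_i = α_i − c_i = 0, so c_i* = α_i.
NE contributions = (3.2, 0.6); G = 3.8.
W^NE = (Σα)·G − ½Σα_i² = 3.8² − ½·10.6 = 9.14.
Planner sets c_i = Σα_j = 3.8 for every i, so G^SO = 2·3.8 = 7.6.
W^SO = (Σα)·G^SO − ½·2·(Σα)² = (2/2)·3.8² = 14.44.
Deadweight loss = W^SO − W^NE = 5.3.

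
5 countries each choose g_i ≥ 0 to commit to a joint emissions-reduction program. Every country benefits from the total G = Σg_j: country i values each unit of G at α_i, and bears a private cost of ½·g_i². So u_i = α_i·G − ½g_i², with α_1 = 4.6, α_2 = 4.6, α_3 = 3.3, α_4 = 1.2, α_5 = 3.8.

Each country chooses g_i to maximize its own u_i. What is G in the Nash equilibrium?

Country i's FOC: ∂u_i/∂g_i = α_i − g_i = 0, so g_i* = α_i.
NE contributions = (4.6, 4.6, 3.3, 1.2, 3.8); G = 17.5.

17.5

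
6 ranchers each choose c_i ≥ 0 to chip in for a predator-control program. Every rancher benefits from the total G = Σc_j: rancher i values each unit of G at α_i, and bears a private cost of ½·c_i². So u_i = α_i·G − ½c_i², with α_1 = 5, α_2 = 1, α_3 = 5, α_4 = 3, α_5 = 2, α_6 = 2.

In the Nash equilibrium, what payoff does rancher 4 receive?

Rancher i's FOC: ∂u_i/∂c_i = α_i − c_i = 0, so c_i* = α_i.
NE contributions = (5, 1, 5, 3, 2, 2); G = 18.
u_4 = α_4·G − ½·(c_4)² = 3·18 − ½·3² = 49.5.

49.5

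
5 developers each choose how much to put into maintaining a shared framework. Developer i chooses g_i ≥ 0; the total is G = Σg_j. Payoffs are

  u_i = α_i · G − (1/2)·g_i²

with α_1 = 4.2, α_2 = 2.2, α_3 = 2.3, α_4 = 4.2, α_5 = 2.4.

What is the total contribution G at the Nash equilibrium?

15.3

Developer i's FOC: ∂u_i/∂g_i = α_i − g_i = 0, so g_i* = α_i.
NE contributions = (4.2, 2.2, 2.3, 4.2, 2.4); G = 15.3.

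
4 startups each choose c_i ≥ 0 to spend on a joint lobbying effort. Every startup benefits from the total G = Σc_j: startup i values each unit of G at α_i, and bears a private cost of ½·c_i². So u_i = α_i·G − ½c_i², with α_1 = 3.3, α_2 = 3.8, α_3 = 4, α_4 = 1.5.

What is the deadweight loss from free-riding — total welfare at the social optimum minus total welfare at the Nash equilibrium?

180.55

Startup i's FOC: ∂u_i/∂c_i = α_i − c_i = 0, so c_i* = α_i.
NE contributions = (3.3, 3.8, 4, 1.5); G = 12.6.
W^NE = (Σα)·G − ½Σα_i² = 12.6² − ½·43.58 = 136.97.
Planner sets c_i = Σα_j = 12.6 for every i, so G^SO = 4·12.6 = 50.4.
W^SO = (Σα)·G^SO − ½·4·(Σα)² = (4/2)·12.6² = 317.52.
Deadweight loss = W^SO − W^NE = 180.55.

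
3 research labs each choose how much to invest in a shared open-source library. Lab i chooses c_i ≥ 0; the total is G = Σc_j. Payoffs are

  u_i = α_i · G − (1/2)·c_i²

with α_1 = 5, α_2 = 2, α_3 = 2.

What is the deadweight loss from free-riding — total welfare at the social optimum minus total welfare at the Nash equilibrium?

57

Lab i's FOC: ∂u_i/∂c_i = α_i − c_i = 0, so c_i* = α_i.
NE contributions = (5, 2, 2); G = 9.
W^NE = (Σα)·G − ½Σα_i² = 9² − ½·33 = 64.5.
Planner sets c_i = Σα_j = 9 for every i, so G^SO = 3·9 = 27.
W^SO = (Σα)·G^SO − ½·3·(Σα)² = (3/2)·9² = 121.5.
Deadweight loss = W^SO − W^NE = 57.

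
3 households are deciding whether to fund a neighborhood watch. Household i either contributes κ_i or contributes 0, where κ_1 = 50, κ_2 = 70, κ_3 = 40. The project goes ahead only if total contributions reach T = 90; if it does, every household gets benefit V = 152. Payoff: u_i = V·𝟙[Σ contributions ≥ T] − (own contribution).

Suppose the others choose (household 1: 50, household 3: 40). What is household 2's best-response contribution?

0

Others' total = 90 ≥ 90; contributing adds cost 70 for no extra benefit.
Best response: 0.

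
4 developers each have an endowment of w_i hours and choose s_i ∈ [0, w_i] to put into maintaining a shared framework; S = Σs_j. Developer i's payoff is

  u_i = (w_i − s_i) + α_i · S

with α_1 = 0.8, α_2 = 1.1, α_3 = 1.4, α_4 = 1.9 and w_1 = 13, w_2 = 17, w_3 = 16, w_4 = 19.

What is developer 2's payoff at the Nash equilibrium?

∂u_i/∂s_i = α_i − 1, so developer i contributes w_i if α_i > 1, else 0.
α_i > 1 for i ∈ {2, 3, 4}; NE contributions (0, 17, 16, 19), S = 52.
u_2 = (17 − 17) + 1.1·52 = 57.2.

57.2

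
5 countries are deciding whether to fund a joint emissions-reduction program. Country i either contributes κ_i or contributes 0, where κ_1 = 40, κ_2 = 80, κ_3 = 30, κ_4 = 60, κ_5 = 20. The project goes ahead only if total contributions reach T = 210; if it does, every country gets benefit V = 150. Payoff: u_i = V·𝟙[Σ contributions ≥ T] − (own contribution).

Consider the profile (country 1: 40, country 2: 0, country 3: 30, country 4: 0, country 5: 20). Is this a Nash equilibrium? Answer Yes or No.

Total = 90 < 210: not provided.
Country 1 (pledges 40, payoff -40): dropping to 0 → total 50, payoff 0. Profitable deviation.

No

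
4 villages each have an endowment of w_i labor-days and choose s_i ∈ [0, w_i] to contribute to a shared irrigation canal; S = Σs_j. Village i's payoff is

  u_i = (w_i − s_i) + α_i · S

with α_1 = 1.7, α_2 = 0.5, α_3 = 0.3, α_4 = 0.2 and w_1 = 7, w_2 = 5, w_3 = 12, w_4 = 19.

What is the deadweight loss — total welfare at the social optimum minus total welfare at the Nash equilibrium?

∂u_i/∂s_i = α_i − 1, so village i contributes w_i if α_i > 1, else 0.
α_i > 1 for i ∈ {1}; NE contributions (7, 0, 0, 0), S = 7.
W^NE = Σw_i − S^NE + (Σα_i)·S^NE = 43 + 1.7·7 = 54.9.
Planner: ∂(Σu_j)/∂s_i = Σα_j − 1 = 1.7 > 0, so everyone contributes w_i; S^SO = 43, W^SO = 43 + 1.7·43 = 116.1.
Deadweight loss = 61.2.

61.2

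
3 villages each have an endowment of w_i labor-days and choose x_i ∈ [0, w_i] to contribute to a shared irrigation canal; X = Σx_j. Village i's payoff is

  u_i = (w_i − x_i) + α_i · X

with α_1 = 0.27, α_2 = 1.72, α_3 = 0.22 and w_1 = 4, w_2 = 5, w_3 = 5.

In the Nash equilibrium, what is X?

5

∂u_i/∂x_i = α_i − 1, so village i contributes w_i if α_i > 1, else 0.
α_i > 1 for i ∈ {2}; NE contributions (0, 5, 0), X = 5.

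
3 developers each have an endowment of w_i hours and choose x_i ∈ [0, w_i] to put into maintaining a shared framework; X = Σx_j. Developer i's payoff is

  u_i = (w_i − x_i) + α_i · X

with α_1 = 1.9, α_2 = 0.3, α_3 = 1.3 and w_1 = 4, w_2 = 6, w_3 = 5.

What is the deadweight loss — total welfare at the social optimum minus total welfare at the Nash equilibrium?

∂u_i/∂x_i = α_i − 1, so developer i contributes w_i if α_i > 1, else 0.
α_i > 1 for i ∈ {1, 3}; NE contributions (4, 0, 5), X = 9.
W^NE = Σw_i − X^NE + (Σα_i)·X^NE = 15 + 2.5·9 = 37.5.
Planner: ∂(Σu_j)/∂x_i = Σα_j − 1 = 2.5 > 0, so everyone contributes w_i; X^SO = 15, W^SO = 15 + 2.5·15 = 52.5.
Deadweight loss = 15.

15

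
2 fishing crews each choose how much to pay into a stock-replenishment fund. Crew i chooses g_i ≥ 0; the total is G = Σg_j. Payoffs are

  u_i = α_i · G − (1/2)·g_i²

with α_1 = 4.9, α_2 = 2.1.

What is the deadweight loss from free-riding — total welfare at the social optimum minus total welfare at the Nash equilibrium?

14.21

Crew i's FOC: ∂u_i/∂g_i = α_i − g_i = 0, so g_i* = α_i.
NE contributions = (4.9, 2.1); G = 7.
W^NE = (Σα)·G − ½Σα_i² = 7² − ½·28.42 = 34.79.
Planner sets g_i = Σα_j = 7 for every i, so G^SO = 2·7 = 14.
W^SO = (Σα)·G^SO − ½·2·(Σα)² = (2/2)·7² = 49.
Deadweight loss = W^SO − W^NE = 14.21.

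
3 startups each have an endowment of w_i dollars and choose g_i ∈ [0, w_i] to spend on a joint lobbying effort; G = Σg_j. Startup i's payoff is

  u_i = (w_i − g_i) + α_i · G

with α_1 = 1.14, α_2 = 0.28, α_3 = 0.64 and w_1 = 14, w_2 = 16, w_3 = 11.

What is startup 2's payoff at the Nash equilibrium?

∂u_i/∂g_i = α_i − 1, so startup i contributes w_i if α_i > 1, else 0.
α_i > 1 for i ∈ {1}; NE contributions (14, 0, 0), G = 14.
u_2 = (16 − 0) + 0.28·14 = 19.92.

19.92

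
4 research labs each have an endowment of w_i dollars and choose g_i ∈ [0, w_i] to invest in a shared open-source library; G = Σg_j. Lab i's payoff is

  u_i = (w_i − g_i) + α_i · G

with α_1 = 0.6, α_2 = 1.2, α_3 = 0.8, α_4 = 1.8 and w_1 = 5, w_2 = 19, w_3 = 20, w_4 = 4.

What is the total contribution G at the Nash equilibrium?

∂u_i/∂g_i = α_i − 1, so lab i contributes w_i if α_i > 1, else 0.
α_i > 1 for i ∈ {2, 4}; NE contributions (0, 19, 0, 4), G = 23.

23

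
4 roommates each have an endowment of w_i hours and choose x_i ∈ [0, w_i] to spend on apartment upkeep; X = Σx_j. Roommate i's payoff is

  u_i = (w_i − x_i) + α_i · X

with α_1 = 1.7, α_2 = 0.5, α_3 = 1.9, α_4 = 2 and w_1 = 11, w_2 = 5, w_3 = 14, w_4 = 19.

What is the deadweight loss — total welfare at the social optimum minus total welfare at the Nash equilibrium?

∂u_i/∂x_i = α_i − 1, so roommate i contributes w_i if α_i > 1, else 0.
α_i > 1 for i ∈ {1, 3, 4}; NE contributions (11, 0, 14, 19), X = 44.
W^NE = Σw_i − X^NE + (Σα_i)·X^NE = 49 + 5.1·44 = 273.4.
Planner: ∂(Σu_j)/∂x_i = Σα_j − 1 = 5.1 > 0, so everyone contributes w_i; X^SO = 49, W^SO = 49 + 5.1·49 = 298.9.
Deadweight loss = 25.5.

25.5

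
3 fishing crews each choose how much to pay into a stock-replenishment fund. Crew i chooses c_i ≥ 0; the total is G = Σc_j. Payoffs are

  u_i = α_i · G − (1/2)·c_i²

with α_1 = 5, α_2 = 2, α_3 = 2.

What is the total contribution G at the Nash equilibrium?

9

Crew i's FOC: ∂u_i/∂c_i = α_i − c_i = 0, so c_i* = α_i.
NE contributions = (5, 2, 2); G = 9.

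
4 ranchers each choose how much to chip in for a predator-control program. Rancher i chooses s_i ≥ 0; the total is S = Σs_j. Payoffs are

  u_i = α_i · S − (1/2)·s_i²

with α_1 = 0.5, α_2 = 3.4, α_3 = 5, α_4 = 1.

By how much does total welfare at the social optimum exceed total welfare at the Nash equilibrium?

Rancher i's FOC: ∂u_i/∂s_i = α_i − s_i = 0, so s_i* = α_i.
NE contributions = (0.5, 3.4, 5, 1); S = 9.9.
W^NE = (Σα)·S − ½Σα_i² = 9.9² − ½·37.81 = 79.105.
Planner sets s_i = Σα_j = 9.9 for every i, so S^SO = 4·9.9 = 39.6.
W^SO = (Σα)·S^SO − ½·4·(Σα)² = (4/2)·9.9² = 196.02.
Deadweight loss = W^SO − W^NE = 116.915.

116.915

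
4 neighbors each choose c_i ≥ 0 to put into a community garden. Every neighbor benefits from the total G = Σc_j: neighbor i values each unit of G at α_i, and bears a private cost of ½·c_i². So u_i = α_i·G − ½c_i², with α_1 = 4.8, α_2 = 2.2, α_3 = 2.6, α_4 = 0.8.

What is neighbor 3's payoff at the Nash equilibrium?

Neighbor i's FOC: ∂u_i/∂c_i = α_i − c_i = 0, so c_i* = α_i.
NE contributions = (4.8, 2.2, 2.6, 0.8); G = 10.4.
u_3 = α_3·G − ½·(c_3)² = 2.6·10.4 − ½·2.6² = 23.66.

23.66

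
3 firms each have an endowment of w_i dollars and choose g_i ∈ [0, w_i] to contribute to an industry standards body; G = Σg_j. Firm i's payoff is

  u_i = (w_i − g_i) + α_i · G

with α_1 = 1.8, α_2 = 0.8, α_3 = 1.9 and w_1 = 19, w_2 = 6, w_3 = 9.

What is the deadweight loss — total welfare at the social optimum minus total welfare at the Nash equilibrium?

21

∂u_i/∂g_i = α_i − 1, so firm i contributes w_i if α_i > 1, else 0.
α_i > 1 for i ∈ {1, 3}; NE contributions (19, 0, 9), G = 28.
W^NE = Σw_i − G^NE + (Σα_i)·G^NE = 34 + 3.5·28 = 132.
Planner: ∂(Σu_j)/∂g_i = Σα_j − 1 = 3.5 > 0, so everyone contributes w_i; G^SO = 34, W^SO = 34 + 3.5·34 = 153.
Deadweight loss = 21.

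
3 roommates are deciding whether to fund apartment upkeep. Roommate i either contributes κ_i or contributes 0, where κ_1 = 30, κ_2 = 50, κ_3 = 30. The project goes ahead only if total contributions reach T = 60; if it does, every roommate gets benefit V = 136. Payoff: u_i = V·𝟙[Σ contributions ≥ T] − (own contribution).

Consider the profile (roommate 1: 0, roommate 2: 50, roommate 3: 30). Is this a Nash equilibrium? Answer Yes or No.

Total = 80 ≥ 60: provided.
Roommate 1 (pledges 0, payoff 136): pledging 30 → total 110, payoff 106. No gain.
Roommate 2 (pledges 50, payoff 86): dropping to 0 → total 30, payoff 0. No gain.
Roommate 3 (pledges 30, payoff 106): dropping to 0 → total 50, payoff 0. No gain.

Yes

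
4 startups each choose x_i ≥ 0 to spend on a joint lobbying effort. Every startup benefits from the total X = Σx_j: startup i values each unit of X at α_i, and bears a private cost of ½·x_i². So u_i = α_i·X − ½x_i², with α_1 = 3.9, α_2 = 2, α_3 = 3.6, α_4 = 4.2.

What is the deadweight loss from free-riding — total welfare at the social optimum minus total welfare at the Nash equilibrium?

212.595

Startup i's FOC: ∂u_i/∂x_i = α_i − x_i = 0, so x_i* = α_i.
NE contributions = (3.9, 2, 3.6, 4.2); X = 13.7.
W^NE = (Σα)·X − ½Σα_i² = 13.7² − ½·49.81 = 162.785.
Planner sets x_i = Σα_j = 13.7 for every i, so X^SO = 4·13.7 = 54.8.
W^SO = (Σα)·X^SO − ½·4·(Σα)² = (4/2)·13.7² = 375.38.
Deadweight loss = W^SO − W^NE = 212.595.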